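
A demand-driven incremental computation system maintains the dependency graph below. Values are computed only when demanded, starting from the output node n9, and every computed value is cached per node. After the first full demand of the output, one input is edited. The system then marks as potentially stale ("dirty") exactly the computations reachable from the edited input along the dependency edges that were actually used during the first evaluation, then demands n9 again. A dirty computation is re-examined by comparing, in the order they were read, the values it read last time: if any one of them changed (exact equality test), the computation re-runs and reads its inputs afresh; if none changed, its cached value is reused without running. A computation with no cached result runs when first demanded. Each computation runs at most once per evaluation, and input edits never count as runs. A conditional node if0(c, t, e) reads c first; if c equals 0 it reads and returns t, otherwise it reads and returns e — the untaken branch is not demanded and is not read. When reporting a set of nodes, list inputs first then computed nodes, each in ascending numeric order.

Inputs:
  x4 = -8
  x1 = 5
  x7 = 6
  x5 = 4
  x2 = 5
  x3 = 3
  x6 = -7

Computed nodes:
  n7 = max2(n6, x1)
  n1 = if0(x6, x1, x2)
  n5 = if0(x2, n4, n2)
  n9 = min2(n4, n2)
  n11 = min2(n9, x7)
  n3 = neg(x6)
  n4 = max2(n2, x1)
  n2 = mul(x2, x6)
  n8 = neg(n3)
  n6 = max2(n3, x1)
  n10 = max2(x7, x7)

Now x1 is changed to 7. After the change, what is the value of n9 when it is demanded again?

New value of n9: -35.

First evaluation (everything demanded from the output):
  n2 = mul(5, -7) = -35
  n4 = max2(-35, 5) = 5
  n9 = min2(5, -35) = -35

Propagation after the edit:
  n4: runs — x1 5->7; result 7.
  n9: runs — n4 5->7; result -35 (same value as before).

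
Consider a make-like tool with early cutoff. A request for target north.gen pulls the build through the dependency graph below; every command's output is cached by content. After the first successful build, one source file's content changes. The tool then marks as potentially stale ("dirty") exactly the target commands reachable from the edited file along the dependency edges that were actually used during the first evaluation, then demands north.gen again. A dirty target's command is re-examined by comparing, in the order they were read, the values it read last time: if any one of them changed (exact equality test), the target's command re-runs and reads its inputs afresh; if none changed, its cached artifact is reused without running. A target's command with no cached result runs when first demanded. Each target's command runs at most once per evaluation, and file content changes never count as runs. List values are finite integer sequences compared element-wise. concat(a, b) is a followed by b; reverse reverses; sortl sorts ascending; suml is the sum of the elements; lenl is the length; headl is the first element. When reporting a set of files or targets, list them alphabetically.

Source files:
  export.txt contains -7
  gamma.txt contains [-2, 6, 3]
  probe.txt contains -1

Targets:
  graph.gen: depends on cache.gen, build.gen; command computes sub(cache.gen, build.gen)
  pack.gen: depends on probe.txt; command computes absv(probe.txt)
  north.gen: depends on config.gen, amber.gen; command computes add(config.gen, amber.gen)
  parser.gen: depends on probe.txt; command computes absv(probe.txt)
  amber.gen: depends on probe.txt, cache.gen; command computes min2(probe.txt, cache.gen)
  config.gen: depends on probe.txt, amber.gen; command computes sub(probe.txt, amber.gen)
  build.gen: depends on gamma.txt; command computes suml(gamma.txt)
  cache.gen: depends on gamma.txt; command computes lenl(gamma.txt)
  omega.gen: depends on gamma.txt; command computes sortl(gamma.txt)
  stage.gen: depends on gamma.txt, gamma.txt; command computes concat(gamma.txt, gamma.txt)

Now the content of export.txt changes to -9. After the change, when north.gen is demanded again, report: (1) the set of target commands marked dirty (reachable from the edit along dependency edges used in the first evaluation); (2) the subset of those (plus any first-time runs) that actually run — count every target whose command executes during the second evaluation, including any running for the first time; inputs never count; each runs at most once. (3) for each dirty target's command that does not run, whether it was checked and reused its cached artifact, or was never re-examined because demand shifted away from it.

The edit dirties: none.
0 target commands run: none.
No dirty target's command escaped a run.
Note the shortcut — nothing in the graph depends on export.txt at all, so no recomputation happens.

First demand of the output computes:
  cache.gen = lenl([-2, 6, 3]) = 3
  amber.gen = min2(-1, 3) = -1
  config.gen = sub(-1, -1) = 0
  north.gen = add(0, -1) = -1

After the edit, cleaning proceeds:
  no node depends on export.txt at all; the second demand re-runs nothing.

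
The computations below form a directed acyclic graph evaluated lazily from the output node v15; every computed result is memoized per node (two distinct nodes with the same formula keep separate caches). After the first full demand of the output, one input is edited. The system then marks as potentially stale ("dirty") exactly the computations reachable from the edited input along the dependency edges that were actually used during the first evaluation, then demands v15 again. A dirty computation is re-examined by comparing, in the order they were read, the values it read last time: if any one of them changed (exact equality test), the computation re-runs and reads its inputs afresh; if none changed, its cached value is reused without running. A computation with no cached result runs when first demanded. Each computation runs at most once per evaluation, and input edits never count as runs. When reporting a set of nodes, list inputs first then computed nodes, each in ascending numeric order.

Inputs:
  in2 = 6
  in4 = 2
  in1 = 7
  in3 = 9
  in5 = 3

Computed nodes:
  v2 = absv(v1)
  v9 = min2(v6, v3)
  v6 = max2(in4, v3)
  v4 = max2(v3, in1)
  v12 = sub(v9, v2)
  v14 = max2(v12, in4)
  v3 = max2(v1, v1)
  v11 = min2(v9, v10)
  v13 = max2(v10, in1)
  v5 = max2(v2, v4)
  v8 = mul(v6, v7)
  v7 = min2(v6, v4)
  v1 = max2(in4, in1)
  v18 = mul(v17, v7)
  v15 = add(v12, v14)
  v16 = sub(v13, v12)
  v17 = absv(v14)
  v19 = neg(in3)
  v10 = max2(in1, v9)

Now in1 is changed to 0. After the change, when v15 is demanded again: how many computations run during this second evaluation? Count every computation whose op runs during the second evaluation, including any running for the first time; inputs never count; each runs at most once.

6 computations run: v1, v2, v3, v6, v9, v12.
Note the absorption at v12: it re-runs yet its value is the same, leaving the output's value untouched.

First demand of the output computes:
  v1 = max2(2, 7) = 7
  v2 = absv(7) = 7
  v3 = max2(7, 7) = 7
  v6 = max2(2, 7) = 7
  v9 = min2(7, 7) = 7
  v12 = sub(7, 7) = 0
  v14 = max2(0, 2) = 2
  v15 = add(0, 2) = 2

After the edit, cleaning proceeds:
  v1: a read changed (in1 7->0) — executes, giving 2.
  v2: a read changed (v1 7->2) — executes, giving 2.
  v3: a read changed (v1 7->2; v1 7->2) — executes, giving 2.
  v6: a read changed (v3 7->2) — executes, giving 2.
  v9: a read changed (v6 7->2; v3 7->2) — executes, giving 2.
  v12: a read changed (v9 7->2; v2 7->2) — executes, giving 0 — identical to its old value.
  v14: dirty, but its reads are unchanged (v12 unchanged, in4 unchanged); cached 2 stands.
  v15: dirty, but its reads are unchanged (v12 unchanged, v14 unchanged); cached 2 stands.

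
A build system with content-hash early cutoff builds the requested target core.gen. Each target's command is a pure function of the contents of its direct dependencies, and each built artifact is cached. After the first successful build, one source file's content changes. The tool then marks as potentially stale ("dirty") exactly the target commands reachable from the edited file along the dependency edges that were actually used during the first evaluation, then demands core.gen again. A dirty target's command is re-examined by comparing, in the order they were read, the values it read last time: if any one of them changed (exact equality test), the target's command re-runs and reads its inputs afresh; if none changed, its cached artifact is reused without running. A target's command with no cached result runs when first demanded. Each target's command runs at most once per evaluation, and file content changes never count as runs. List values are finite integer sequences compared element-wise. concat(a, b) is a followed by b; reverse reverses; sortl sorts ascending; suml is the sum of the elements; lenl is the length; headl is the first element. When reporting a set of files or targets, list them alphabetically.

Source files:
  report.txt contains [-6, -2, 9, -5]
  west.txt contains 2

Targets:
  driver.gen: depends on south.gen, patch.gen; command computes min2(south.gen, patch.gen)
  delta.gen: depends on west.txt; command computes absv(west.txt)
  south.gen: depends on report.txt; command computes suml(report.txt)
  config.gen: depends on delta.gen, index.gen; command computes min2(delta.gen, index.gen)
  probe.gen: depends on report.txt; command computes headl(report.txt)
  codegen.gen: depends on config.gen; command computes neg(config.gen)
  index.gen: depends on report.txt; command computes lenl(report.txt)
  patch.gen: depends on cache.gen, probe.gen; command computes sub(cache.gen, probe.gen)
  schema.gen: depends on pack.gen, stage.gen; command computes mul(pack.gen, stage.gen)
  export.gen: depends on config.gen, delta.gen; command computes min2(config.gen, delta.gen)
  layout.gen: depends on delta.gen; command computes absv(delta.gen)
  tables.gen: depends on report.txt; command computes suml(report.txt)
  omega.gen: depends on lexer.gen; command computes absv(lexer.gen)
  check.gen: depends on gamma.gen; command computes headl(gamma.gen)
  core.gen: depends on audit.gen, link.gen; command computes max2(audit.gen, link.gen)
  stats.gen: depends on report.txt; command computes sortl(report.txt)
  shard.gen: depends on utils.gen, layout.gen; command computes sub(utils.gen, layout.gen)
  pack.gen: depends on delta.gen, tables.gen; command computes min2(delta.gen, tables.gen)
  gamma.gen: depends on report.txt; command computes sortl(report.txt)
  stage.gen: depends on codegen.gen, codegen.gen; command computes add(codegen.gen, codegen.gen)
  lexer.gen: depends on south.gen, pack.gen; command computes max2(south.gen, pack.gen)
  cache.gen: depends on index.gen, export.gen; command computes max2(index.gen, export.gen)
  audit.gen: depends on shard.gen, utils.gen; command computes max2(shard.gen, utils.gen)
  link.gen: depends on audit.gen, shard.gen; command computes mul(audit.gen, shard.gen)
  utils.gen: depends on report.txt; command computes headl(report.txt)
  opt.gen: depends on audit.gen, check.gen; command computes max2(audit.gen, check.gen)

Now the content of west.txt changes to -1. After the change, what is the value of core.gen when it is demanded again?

New value of core.gen: 42.

First evaluation (everything demanded from the output):
  delta.gen = absv(2) = 2
  layout.gen = absv(2) = 2
  utils.gen = headl([-6, -2, 9, -5]) = -6
  shard.gen = sub(-6, 2) = -8
  audit.gen = max2(-8, -6) = -6
  link.gen = mul(-6, -8) = 48
  core.gen = max2(-6, 48) = 48

Propagation after the edit:
  delta.gen: runs — west.txt 2->-1; result 1.
  layout.gen: runs — delta.gen 2->1; result 1.
  shard.gen: runs — layout.gen 2->1; result -7.
  audit.gen: runs — shard.gen -8->-7; result -6 (same value as before).
  link.gen: runs — shard.gen -8->-7; result 42.
  core.gen: runs — link.gen 48->42; result 42.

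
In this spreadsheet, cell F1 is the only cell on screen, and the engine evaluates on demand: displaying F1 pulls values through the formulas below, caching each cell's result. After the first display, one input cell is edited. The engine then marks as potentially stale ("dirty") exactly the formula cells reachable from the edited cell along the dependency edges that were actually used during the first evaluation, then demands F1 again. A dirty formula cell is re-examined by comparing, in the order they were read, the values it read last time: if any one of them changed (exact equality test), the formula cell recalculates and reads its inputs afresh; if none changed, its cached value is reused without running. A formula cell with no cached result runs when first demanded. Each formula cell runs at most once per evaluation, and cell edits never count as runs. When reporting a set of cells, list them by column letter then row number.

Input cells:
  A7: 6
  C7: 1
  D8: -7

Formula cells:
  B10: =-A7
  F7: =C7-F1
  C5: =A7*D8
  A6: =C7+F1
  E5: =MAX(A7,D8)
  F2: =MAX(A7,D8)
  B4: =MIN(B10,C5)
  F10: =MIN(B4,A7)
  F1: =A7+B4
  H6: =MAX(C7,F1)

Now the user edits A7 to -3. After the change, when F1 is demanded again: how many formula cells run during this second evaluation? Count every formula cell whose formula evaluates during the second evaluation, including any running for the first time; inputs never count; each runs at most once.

Initial pass — values computed on the first demand:
  B10 = -(6) = -6
  C5 = 6 * -7 = -42
  B4 = MIN(-6, -42) = -42
  F1 = 6 + -42 = -36

Second demand — change propagation:
  B10: re-runs because A7 6->-3; new result 3.
  C5: re-runs because A7 6->-3; new result 21.
  B4: re-runs because B10 -6->3; C5 -42->21; new result 3.
  F1: re-runs because A7 6->-3; B4 -42->3; new result 0.

Run set: B4, B10, C5, F1 (4 run).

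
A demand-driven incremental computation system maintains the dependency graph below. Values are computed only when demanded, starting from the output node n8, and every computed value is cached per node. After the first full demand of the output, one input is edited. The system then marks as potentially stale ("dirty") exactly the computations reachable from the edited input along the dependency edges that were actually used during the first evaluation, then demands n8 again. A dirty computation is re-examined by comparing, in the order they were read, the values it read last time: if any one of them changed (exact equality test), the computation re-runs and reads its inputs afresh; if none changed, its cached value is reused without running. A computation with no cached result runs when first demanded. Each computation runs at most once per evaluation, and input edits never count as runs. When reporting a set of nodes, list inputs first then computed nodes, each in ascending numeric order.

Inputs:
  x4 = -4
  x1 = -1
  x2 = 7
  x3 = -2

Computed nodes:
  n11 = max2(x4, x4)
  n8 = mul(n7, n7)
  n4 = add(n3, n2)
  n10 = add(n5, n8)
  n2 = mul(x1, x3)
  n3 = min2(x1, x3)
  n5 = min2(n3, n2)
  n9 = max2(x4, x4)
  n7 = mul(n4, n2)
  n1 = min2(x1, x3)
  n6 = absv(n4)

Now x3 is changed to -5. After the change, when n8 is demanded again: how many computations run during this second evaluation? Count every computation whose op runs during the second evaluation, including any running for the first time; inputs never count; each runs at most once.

Computations that run: n2, n3, n4, n7 — 4 in total.
Key observation: the cutoff stops propagation at n8 — its inputs' values are unchanged, so it reuses its cache.

First evaluation (everything demanded from the output):
  n2 = mul(-1, -2) = 2
  n3 = min2(-1, -2) = -2
  n4 = add(-2, 2) = 0
  n7 = mul(0, 2) = 0
  n8 = mul(0, 0) = 0

Propagation after the edit:
  n2: runs — x3 -2->-5; result 5.
  n3: runs — x3 -2->-5; result -5.
  n4: runs — n3 -2->-5; n2 2->5; result 0 (same value as before).
  n7: runs — n2 2->5; result 0 (same value as before).
  n8: checked — values it read are unchanged (n7 unchanged, n7 unchanged); reused cached 0 without running.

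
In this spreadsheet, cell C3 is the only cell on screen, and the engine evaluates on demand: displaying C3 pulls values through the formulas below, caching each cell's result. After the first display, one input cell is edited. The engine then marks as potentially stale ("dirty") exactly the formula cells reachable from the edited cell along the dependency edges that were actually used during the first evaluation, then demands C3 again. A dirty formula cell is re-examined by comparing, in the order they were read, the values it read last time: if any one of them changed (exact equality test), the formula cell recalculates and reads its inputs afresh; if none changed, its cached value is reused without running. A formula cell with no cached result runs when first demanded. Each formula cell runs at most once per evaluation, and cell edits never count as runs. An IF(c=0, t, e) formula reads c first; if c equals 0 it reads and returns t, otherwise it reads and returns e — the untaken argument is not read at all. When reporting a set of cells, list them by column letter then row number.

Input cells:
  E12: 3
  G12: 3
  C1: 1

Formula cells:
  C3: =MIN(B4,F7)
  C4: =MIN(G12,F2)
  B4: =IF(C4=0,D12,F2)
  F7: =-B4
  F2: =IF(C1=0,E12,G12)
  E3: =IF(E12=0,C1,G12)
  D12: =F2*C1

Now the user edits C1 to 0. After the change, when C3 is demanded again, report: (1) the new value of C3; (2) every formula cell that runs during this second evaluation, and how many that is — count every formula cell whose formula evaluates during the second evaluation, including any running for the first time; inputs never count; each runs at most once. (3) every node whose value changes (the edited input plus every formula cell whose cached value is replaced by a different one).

Initial pass — values computed on the first demand:
  F2 = IF(C1=0: C1=1 -> else branch G12) = 3
  C4 = MIN(3, 3) = 3
  B4 = IF(C4=0: C4=3 -> else branch F2) = 3
  F7 = -(3) = -3
  C3 = MIN(3, -3) = -3

Second demand — change propagation:
  F2: re-runs because C1 1->0; new result 3 (unchanged).
  C4: re-examined; everything it read last time is the same (G12 unchanged, F2 unchanged) — cache 3 kept, no run.
  B4: re-examined; everything it read last time is the same (C4 unchanged, F2 unchanged) — cache 3 kept, no run.
  F7: re-examined; everything it read last time is the same (B4 unchanged) — cache -3 kept, no run.
  C3: re-examined; everything it read last time is the same (B4 unchanged, F7 unchanged) — cache -3 kept, no run.

The important point: F2 recomputes to an identical value, and the output ends up unchanged.

C3 now evaluates to -3.
Run set: F2 (1 run).
Changed values: C1.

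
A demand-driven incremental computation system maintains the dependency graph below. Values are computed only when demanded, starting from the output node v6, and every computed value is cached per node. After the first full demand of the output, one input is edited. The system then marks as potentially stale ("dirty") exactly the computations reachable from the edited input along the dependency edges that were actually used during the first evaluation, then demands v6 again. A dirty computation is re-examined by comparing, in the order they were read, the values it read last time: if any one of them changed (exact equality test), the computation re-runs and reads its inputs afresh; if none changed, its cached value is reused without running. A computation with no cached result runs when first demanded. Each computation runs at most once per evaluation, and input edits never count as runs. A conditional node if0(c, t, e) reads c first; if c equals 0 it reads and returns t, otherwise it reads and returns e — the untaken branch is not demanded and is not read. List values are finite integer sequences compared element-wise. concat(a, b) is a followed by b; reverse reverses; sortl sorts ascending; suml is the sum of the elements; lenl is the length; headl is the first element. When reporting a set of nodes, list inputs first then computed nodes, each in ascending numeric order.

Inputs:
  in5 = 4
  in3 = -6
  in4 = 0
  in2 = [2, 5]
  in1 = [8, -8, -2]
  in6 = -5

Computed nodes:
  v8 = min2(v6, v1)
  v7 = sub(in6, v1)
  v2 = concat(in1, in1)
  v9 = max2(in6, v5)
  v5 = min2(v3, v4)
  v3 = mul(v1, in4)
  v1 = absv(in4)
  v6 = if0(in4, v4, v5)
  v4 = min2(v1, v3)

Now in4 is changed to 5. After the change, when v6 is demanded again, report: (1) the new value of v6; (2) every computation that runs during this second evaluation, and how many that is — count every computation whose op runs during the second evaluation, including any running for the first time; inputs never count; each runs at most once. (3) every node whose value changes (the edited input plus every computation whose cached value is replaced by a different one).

First evaluation (everything demanded from the output):
  v1 = absv(0) = 0
  v3 = mul(0, 0) = 0
  v4 = min2(0, 0) = 0
  v6 = if0(in4=0 -> then branch v4) = 0

Propagation after the edit:
  v1: runs — in4 0->5; result 5.
  v3: runs — v1 0->5; in4 0->5; result 25.
  v4: runs — v1 0->5; v3 0->25; result 5.
  v5: demanded for the first time — runs, produces 5.
  v6: runs — in4 0->5; v4 0->5; result 5.

Key observation: a condition flipped, so demand reaches new nodes — v5 runs for the first time.

New value of v6: 5.
Computations that run: v1, v3, v4, v5, v6 — 5 in total.
Values that change: in4, v1, v3, v4, v6.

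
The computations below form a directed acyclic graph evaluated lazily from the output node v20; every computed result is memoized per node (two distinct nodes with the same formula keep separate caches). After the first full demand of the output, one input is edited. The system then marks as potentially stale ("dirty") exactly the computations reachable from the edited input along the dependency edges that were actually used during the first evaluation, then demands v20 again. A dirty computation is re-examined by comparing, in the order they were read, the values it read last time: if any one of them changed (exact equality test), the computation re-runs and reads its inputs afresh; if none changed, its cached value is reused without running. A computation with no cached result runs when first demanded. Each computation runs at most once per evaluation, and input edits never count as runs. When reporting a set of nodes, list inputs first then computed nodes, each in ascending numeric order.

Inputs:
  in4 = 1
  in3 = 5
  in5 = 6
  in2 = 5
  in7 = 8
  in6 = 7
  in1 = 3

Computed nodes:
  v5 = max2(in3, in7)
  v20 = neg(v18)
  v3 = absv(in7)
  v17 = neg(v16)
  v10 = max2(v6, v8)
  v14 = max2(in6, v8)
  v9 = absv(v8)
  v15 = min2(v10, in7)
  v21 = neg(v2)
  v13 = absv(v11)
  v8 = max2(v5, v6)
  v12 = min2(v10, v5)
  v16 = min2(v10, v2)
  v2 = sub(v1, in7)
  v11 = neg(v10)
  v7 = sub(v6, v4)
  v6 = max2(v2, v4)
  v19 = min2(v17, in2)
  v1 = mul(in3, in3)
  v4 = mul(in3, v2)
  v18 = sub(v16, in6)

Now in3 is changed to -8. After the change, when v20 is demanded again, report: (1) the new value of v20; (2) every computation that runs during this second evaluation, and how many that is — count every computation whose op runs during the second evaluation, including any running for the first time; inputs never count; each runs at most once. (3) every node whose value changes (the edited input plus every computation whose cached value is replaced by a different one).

Demanding v20 again yields -49.
10 computations run: v1, v2, v4, v5, v6, v8, v10, v16, v18, v20.
The nodes whose values change: in3, v1, v2, v4, v6, v8, v10, v16, v18, v20.

First demand of the output computes:
  v1 = mul(5, 5) = 25
  v2 = sub(25, 8) = 17
  v4 = mul(5, 17) = 85
  v5 = max2(5, 8) = 8
  v6 = max2(17, 85) = 85
  v8 = max2(8, 85) = 85
  v10 = max2(85, 85) = 85
  v16 = min2(85, 17) = 17
  v18 = sub(17, 7) = 10
  v20 = neg(10) = -10

After the edit, cleaning proceeds:
  v1: a read changed (in3 5->-8; in3 5->-8) — executes, giving 64.
  v2: a read changed (v1 25->64) — executes, giving 56.
  v4: a read changed (in3 5->-8; v2 17->56) — executes, giving -448.
  v5: a read changed (in3 5->-8) — executes, giving 8 — identical to its old value.
  v6: a read changed (v2 17->56; v4 85->-448) — executes, giving 56.
  v8: a read changed (v6 85->56) — executes, giving 56.
  v10: a read changed (v6 85->56; v8 85->56) — executes, giving 56.
  v16: a read changed (v10 85->56; v2 17->56) — executes, giving 56.
  v18: a read changed (v16 17->56) — executes, giving 49.
  v20: a read changed (v18 10->49) — executes, giving -49.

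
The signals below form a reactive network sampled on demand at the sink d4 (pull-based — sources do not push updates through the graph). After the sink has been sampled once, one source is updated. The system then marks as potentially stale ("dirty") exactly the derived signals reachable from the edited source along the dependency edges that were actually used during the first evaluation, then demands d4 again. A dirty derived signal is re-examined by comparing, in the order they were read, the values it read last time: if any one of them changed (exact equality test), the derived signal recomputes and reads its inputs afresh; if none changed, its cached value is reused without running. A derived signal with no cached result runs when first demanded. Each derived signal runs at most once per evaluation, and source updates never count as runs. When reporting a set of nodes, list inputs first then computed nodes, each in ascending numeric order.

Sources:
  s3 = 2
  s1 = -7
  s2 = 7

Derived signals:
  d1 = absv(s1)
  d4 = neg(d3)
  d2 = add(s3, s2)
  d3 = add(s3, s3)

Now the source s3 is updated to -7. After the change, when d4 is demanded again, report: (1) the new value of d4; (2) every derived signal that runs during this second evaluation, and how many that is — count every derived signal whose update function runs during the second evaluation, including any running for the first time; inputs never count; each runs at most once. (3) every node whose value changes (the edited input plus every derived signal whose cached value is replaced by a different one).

d4 now evaluates to 14.
Run set: d3, d4 (2 run).
Changed values: s3, d3, d4.

Initial pass — values computed on the first demand:
  d3 = add(2, 2) = 4
  d4 = neg(4) = -4

Second demand — change propagation:
  d3: re-runs because s3 2->-7; s3 2->-7; new result -14.
  d4: re-runs because d3 4->-14; new result 14.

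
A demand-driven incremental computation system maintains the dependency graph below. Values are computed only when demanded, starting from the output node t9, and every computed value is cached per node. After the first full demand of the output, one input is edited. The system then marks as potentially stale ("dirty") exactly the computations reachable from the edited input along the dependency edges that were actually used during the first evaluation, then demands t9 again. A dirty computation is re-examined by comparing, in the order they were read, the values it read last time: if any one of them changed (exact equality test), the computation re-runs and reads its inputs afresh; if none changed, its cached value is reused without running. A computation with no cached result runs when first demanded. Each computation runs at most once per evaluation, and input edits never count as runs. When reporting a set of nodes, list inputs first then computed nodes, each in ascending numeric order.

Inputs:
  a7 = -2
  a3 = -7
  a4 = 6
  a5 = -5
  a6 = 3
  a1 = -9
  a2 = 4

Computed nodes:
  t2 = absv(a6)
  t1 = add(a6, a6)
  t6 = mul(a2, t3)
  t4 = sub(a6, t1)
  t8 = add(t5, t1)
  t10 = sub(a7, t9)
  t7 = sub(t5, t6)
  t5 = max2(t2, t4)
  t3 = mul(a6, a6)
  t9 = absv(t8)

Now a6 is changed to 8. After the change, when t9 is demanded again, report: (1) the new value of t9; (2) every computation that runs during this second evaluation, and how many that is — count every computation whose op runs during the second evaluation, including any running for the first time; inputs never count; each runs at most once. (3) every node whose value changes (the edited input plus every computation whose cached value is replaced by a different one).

New value of t9: 24.
Computations that run: t1, t2, t4, t5, t8, t9 — 6 in total.
Values that change: a6, t1, t2, t4, t5, t8, t9.

First evaluation (everything demanded from the output):
  t1 = add(3, 3) = 6
  t2 = absv(3) = 3
  t4 = sub(3, 6) = -3
  t5 = max2(3, -3) = 3
  t8 = add(3, 6) = 9
  t9 = absv(9) = 9

Propagation after the edit:
  t1: runs — a6 3->8; a6 3->8; result 16.
  t2: runs — a6 3->8; result 8.
  t4: runs — a6 3->8; t1 6->16; result -8.
  t5: runs — t2 3->8; t4 -3->-8; result 8.
  t8: runs — t5 3->8; t1 6->16; result 24.
  t9: runs — t8 9->24; result 24.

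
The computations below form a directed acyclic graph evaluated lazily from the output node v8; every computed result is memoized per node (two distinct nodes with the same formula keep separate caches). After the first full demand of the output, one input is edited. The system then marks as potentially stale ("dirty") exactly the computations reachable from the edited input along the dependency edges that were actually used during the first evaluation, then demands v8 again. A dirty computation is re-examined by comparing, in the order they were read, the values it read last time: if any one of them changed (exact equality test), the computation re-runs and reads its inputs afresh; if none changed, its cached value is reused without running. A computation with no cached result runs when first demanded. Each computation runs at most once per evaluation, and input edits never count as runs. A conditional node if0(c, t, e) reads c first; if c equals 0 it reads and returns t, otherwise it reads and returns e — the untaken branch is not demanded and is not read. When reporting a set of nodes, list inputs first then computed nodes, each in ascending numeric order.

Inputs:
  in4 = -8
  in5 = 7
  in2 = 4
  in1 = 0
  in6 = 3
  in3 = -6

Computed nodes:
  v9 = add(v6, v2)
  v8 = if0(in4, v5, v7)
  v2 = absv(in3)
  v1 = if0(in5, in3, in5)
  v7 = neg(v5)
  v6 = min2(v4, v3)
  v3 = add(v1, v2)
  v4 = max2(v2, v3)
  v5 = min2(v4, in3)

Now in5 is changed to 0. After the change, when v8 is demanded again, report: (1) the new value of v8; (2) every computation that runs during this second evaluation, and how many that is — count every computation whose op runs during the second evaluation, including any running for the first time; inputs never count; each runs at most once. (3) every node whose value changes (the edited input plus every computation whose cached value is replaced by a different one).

First demand of the output computes:
  v1 = if0(in5=7 -> else branch in5) = 7
  v2 = absv(-6) = 6
  v3 = add(7, 6) = 13
  v4 = max2(6, 13) = 13
  v5 = min2(13, -6) = -6
  v7 = neg(-6) = 6
  v8 = if0(in4=-8 -> else branch v7) = 6

After the edit, cleaning proceeds:
  v1: a read changed (in5 7->0; in5 7->0) — executes, giving -6.
  v3: a read changed (v1 7->-6) — executes, giving 0.
  v4: a read changed (v3 13->0) — executes, giving 6.
  v5: a read changed (v4 13->6) — executes, giving -6 — identical to its old value.
  v7: dirty, but its reads are unchanged (v5 unchanged); cached 6 stands.
  v8: dirty, but its reads are unchanged (in4 unchanged, v7 unchanged); cached 6 stands.

Note the absorption at v5: it re-runs yet its value is the same, leaving the output's value untouched.

Demanding v8 again yields 6.
4 computations run: v1, v3, v4, v5.
The nodes whose values change: in5, v1, v3, v4.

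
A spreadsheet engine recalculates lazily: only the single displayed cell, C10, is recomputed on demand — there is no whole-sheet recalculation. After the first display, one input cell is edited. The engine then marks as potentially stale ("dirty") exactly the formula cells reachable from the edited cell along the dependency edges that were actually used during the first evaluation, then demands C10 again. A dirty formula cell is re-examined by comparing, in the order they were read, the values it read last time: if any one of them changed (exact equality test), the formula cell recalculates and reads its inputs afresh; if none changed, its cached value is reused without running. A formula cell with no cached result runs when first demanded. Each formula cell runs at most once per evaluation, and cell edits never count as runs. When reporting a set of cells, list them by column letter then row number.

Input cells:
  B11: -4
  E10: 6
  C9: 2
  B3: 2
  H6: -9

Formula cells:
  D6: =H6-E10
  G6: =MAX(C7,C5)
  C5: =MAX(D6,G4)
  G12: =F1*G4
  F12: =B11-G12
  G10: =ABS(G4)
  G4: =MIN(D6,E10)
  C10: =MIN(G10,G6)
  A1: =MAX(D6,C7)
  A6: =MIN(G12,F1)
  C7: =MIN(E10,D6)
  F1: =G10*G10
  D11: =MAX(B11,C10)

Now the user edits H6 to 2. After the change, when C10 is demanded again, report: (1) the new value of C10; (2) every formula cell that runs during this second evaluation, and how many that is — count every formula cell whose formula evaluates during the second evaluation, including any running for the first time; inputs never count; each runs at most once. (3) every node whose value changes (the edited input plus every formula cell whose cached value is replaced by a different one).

First evaluation (everything demanded from the output):
  D6 = -9 - 6 = -15
  C7 = MIN(6, -15) = -15
  G4 = MIN(-15, 6) = -15
  C5 = MAX(-15, -15) = -15
  G6 = MAX(-15, -15) = -15
  G10 = ABS(-15) = 15
  C10 = MIN(15, -15) = -15

Propagation after the edit:
  D6: runs — H6 -9->2; result -4.
  C7: runs — D6 -15->-4; result -4.
  G4: runs — D6 -15->-4; result -4.
  C5: runs — D6 -15->-4; G4 -15->-4; result -4.
  G6: runs — C7 -15->-4; C5 -15->-4; result -4.
  G10: runs — G4 -15->-4; result 4.
  C10: runs — G10 15->4; G6 -15->-4; result -4.

New value of C10: -4.
Formula cells that run: C5, C7, C10, D6, G4, G6, G10 — 7 in total.
Values that change: C5, C7, C10, D6, G4, G6, G10, H6.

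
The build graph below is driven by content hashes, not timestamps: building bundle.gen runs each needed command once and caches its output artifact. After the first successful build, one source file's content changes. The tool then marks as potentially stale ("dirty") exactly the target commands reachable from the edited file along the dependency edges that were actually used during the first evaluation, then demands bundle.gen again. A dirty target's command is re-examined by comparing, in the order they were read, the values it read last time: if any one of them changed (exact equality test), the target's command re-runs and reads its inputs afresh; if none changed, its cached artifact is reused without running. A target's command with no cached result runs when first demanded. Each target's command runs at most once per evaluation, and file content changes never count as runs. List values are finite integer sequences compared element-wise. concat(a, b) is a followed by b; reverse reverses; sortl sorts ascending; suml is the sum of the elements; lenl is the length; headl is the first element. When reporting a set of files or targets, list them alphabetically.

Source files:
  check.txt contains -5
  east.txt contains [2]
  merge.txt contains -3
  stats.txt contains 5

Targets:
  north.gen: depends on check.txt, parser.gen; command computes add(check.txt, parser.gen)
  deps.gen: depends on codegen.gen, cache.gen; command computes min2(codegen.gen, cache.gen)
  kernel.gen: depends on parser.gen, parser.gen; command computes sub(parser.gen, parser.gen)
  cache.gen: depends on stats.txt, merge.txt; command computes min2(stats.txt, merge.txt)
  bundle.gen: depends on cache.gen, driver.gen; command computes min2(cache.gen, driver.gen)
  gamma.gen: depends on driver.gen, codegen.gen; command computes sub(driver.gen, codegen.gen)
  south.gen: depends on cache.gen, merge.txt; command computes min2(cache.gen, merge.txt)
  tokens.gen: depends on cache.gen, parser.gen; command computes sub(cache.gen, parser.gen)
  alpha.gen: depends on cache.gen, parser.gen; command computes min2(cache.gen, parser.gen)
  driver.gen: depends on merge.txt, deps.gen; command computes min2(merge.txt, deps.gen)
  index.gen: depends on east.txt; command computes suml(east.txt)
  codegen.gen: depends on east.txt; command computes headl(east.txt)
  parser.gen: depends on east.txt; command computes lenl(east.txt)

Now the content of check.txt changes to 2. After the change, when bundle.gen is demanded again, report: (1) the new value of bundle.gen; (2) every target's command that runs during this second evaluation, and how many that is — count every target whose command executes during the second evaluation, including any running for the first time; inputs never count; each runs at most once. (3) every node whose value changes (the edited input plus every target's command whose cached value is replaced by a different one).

Initial pass — values computed on the first demand:
  cache.gen = min2(5, -3) = -3
  codegen.gen = headl([2]) = 2
  deps.gen = min2(2, -3) = -3
  driver.gen = min2(-3, -3) = -3
  bundle.gen = min2(-3, -3) = -3

Second demand — change propagation:
  no demanded computation ever read check.txt, so the edit dirties nothing and nothing runs.

The important point: nothing the output needs ever reads check.txt, so the edit is invisible to it.

bundle.gen now evaluates to -3.
Run set: none (0 run).
Changed values: check.txt.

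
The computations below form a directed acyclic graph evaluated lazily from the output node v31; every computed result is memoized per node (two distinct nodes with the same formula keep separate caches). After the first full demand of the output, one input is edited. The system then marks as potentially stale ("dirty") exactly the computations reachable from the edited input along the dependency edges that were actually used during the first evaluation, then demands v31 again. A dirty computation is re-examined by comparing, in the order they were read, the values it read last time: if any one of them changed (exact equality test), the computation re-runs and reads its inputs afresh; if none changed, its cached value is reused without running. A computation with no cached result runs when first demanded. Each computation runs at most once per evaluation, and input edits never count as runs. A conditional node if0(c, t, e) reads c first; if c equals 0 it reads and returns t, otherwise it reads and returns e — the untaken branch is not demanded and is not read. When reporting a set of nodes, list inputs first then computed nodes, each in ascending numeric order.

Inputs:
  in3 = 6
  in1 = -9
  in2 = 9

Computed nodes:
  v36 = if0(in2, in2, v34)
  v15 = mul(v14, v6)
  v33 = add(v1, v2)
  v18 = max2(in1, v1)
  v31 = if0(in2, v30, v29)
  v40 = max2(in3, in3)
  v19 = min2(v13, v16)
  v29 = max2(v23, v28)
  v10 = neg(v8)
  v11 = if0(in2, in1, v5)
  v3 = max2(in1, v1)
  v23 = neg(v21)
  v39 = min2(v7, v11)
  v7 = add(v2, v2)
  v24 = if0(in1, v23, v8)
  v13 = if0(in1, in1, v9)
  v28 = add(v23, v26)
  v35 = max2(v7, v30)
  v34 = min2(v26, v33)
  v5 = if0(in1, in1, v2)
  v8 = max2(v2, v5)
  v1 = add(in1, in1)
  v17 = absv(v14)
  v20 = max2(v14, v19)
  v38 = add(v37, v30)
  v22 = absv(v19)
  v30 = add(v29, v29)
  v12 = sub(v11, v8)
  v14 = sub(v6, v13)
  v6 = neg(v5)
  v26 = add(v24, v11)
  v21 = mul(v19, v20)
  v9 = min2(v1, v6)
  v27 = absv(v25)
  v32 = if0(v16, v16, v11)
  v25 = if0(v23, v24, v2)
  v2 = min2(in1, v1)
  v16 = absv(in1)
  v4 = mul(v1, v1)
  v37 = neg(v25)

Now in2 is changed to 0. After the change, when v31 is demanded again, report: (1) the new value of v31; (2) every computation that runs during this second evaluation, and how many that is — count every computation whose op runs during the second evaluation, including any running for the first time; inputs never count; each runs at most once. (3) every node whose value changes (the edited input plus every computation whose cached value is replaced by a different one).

Demanding v31 again yields 1296.
6 computations run: v11, v26, v28, v29, v30, v31.
The nodes whose values change: in2, v11, v26, v28, v31.
Note the branch switch — v30 had no cache and runs now for the first time.

First demand of the output computes:
  v1 = add(-9, -9) = -18
  v2 = min2(-9, -18) = -18
  v5 = if0(in1=-9 -> else branch v2) = -18
  v6 = neg(-18) = 18
  v8 = max2(-18, -18) = -18
  v9 = min2(-18, 18) = -18
  v11 = if0(in2=9 -> else branch v5) = -18
  v13 = if0(in1=-9 -> else branch v9) = -18
  v14 = sub(18, -18) = 36
  v16 = absv(-9) = 9
  v19 = min2(-18, 9) = -18
  v20 = max2(36, -18) = 36
  v21 = mul(-18, 36) = -648
  v23 = neg(-648) = 648
  v24 = if0(in1=-9 -> else branch v8) = -18
  v26 = add(-18, -18) = -36
  v28 = add(648, -36) = 612
  v29 = max2(648, 612) = 648
  v31 = if0(in2=9 -> else branch v29) = 648

After the edit, cleaning proceeds:
  v11: a read changed (in2 9->0) — executes, giving -9.
  v26: a read changed (v11 -18->-9) — executes, giving -27.
  v28: a read changed (v26 -36->-27) — executes, giving 621.
  v29: a read changed (v28 612->621) — executes, giving 648 — identical to its old value.
  v30: had never run; runs now, result 1296.
  v31: a read changed (in2 9->0) — executes, giving 1296.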